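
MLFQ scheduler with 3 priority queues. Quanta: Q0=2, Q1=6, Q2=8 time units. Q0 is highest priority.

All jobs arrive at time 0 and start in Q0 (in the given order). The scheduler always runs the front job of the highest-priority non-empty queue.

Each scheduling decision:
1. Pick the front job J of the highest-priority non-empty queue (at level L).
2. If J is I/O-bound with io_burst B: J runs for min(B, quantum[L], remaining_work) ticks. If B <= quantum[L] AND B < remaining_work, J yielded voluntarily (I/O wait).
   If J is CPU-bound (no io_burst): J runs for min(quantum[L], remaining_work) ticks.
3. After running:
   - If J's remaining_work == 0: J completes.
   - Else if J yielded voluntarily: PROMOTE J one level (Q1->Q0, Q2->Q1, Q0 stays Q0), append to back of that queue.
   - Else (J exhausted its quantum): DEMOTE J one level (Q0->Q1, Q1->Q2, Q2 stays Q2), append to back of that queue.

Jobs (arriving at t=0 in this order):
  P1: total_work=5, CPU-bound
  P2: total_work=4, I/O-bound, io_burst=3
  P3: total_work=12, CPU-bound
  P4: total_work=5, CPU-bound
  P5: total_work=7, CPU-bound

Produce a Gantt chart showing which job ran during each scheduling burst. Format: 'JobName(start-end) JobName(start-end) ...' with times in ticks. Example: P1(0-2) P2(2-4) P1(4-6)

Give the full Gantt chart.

t=0-2: P1@Q0 runs 2, rem=3, quantum used, demote→Q1. Q0=[P2,P3,P4,P5] Q1=[P1] Q2=[]
t=2-4: P2@Q0 runs 2, rem=2, quantum used, demote→Q1. Q0=[P3,P4,P5] Q1=[P1,P2] Q2=[]
t=4-6: P3@Q0 runs 2, rem=10, quantum used, demote→Q1. Q0=[P4,P5] Q1=[P1,P2,P3] Q2=[]
t=6-8: P4@Q0 runs 2, rem=3, quantum used, demote→Q1. Q0=[P5] Q1=[P1,P2,P3,P4] Q2=[]
t=8-10: P5@Q0 runs 2, rem=5, quantum used, demote→Q1. Q0=[] Q1=[P1,P2,P3,P4,P5] Q2=[]
t=10-13: P1@Q1 runs 3, rem=0, completes. Q0=[] Q1=[P2,P3,P4,P5] Q2=[]
t=13-15: P2@Q1 runs 2, rem=0, completes. Q0=[] Q1=[P3,P4,P5] Q2=[]
t=15-21: P3@Q1 runs 6, rem=4, quantum used, demote→Q2. Q0=[] Q1=[P4,P5] Q2=[P3]
t=21-24: P4@Q1 runs 3, rem=0, completes. Q0=[] Q1=[P5] Q2=[P3]
t=24-29: P5@Q1 runs 5, rem=0, completes. Q0=[] Q1=[] Q2=[P3]
t=29-33: P3@Q2 runs 4, rem=0, completes. Q0=[] Q1=[] Q2=[]

Answer: P1(0-2) P2(2-4) P3(4-6) P4(6-8) P5(8-10) P1(10-13) P2(13-15) P3(15-21) P4(21-24) P5(24-29) P3(29-33)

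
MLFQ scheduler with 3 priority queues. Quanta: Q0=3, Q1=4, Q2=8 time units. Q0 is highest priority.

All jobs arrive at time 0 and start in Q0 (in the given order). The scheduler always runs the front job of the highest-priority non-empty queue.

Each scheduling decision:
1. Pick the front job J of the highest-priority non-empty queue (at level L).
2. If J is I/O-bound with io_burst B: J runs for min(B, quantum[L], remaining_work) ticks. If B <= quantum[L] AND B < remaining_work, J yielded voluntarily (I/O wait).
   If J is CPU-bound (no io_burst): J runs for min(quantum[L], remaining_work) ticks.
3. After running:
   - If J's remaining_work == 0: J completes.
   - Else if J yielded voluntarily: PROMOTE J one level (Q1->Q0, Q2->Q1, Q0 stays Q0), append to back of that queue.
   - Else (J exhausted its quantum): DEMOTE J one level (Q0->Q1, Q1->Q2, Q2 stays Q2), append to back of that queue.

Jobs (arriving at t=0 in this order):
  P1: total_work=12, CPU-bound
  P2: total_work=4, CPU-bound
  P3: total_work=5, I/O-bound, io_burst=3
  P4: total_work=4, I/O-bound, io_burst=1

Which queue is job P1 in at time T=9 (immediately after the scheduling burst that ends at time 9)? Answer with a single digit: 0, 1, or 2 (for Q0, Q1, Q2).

Answer: 1

Derivation:
t=0-3: P1@Q0 runs 3, rem=9, quantum used, demote→Q1. Q0=[P2,P3,P4] Q1=[P1] Q2=[]
t=3-6: P2@Q0 runs 3, rem=1, quantum used, demote→Q1. Q0=[P3,P4] Q1=[P1,P2] Q2=[]
t=6-9: P3@Q0 runs 3, rem=2, I/O yield, promote→Q0. Q0=[P4,P3] Q1=[P1,P2] Q2=[]
t=9-10: P4@Q0 runs 1, rem=3, I/O yield, promote→Q0. Q0=[P3,P4] Q1=[P1,P2] Q2=[]
t=10-12: P3@Q0 runs 2, rem=0, completes. Q0=[P4] Q1=[P1,P2] Q2=[]
t=12-13: P4@Q0 runs 1, rem=2, I/O yield, promote→Q0. Q0=[P4] Q1=[P1,P2] Q2=[]
t=13-14: P4@Q0 runs 1, rem=1, I/O yield, promote→Q0. Q0=[P4] Q1=[P1,P2] Q2=[]
t=14-15: P4@Q0 runs 1, rem=0, completes. Q0=[] Q1=[P1,P2] Q2=[]
t=15-19: P1@Q1 runs 4, rem=5, quantum used, demote→Q2. Q0=[] Q1=[P2] Q2=[P1]
t=19-20: P2@Q1 runs 1, rem=0, completes. Q0=[] Q1=[] Q2=[P1]
t=20-25: P1@Q2 runs 5, rem=0, completes. Q0=[] Q1=[] Q2=[]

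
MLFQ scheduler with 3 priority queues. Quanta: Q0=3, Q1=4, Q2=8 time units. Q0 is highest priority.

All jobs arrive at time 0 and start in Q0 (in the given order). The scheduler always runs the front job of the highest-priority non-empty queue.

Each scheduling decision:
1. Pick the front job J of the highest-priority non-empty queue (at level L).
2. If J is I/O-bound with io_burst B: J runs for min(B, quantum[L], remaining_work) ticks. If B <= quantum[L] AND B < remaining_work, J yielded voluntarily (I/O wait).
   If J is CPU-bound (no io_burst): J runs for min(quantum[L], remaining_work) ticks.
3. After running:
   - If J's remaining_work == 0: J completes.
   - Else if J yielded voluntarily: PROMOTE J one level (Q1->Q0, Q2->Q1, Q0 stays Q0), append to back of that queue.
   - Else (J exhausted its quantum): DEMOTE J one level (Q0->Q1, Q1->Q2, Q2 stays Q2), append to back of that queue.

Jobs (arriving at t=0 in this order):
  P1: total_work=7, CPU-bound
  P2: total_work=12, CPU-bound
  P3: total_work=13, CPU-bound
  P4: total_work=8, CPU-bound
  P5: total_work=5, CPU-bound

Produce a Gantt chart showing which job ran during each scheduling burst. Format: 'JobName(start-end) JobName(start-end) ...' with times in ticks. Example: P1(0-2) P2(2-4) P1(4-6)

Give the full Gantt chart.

Answer: P1(0-3) P2(3-6) P3(6-9) P4(9-12) P5(12-15) P1(15-19) P2(19-23) P3(23-27) P4(27-31) P5(31-33) P2(33-38) P3(38-44) P4(44-45)

Derivation:
t=0-3: P1@Q0 runs 3, rem=4, quantum used, demote→Q1. Q0=[P2,P3,P4,P5] Q1=[P1] Q2=[]
t=3-6: P2@Q0 runs 3, rem=9, quantum used, demote→Q1. Q0=[P3,P4,P5] Q1=[P1,P2] Q2=[]
t=6-9: P3@Q0 runs 3, rem=10, quantum used, demote→Q1. Q0=[P4,P5] Q1=[P1,P2,P3] Q2=[]
t=9-12: P4@Q0 runs 3, rem=5, quantum used, demote→Q1. Q0=[P5] Q1=[P1,P2,P3,P4] Q2=[]
t=12-15: P5@Q0 runs 3, rem=2, quantum used, demote→Q1. Q0=[] Q1=[P1,P2,P3,P4,P5] Q2=[]
t=15-19: P1@Q1 runs 4, rem=0, completes. Q0=[] Q1=[P2,P3,P4,P5] Q2=[]
t=19-23: P2@Q1 runs 4, rem=5, quantum used, demote→Q2. Q0=[] Q1=[P3,P4,P5] Q2=[P2]
t=23-27: P3@Q1 runs 4, rem=6, quantum used, demote→Q2. Q0=[] Q1=[P4,P5] Q2=[P2,P3]
t=27-31: P4@Q1 runs 4, rem=1, quantum used, demote→Q2. Q0=[] Q1=[P5] Q2=[P2,P3,P4]
t=31-33: P5@Q1 runs 2, rem=0, completes. Q0=[] Q1=[] Q2=[P2,P3,P4]
t=33-38: P2@Q2 runs 5, rem=0, completes. Q0=[] Q1=[] Q2=[P3,P4]
t=38-44: P3@Q2 runs 6, rem=0, completes. Q0=[] Q1=[] Q2=[P4]
t=44-45: P4@Q2 runs 1, rem=0, completes. Q0=[] Q1=[] Q2=[]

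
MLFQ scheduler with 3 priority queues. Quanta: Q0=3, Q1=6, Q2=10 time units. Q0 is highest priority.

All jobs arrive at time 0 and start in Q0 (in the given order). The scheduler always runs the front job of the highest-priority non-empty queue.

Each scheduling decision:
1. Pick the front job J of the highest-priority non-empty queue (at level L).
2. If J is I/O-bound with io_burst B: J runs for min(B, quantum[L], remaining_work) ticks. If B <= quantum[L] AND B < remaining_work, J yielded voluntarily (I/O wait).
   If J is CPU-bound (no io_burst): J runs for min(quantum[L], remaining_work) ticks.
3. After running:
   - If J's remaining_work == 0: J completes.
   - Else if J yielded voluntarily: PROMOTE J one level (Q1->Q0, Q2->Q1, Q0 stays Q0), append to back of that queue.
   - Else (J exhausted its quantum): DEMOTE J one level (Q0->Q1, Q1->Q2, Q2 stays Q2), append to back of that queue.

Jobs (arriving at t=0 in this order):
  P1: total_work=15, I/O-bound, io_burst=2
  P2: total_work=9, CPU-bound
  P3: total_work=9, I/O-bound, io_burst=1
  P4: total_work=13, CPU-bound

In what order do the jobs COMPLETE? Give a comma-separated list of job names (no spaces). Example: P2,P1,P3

Answer: P1,P3,P2,P4

Derivation:
t=0-2: P1@Q0 runs 2, rem=13, I/O yield, promote→Q0. Q0=[P2,P3,P4,P1] Q1=[] Q2=[]
t=2-5: P2@Q0 runs 3, rem=6, quantum used, demote→Q1. Q0=[P3,P4,P1] Q1=[P2] Q2=[]
t=5-6: P3@Q0 runs 1, rem=8, I/O yield, promote→Q0. Q0=[P4,P1,P3] Q1=[P2] Q2=[]
t=6-9: P4@Q0 runs 3, rem=10, quantum used, demote→Q1. Q0=[P1,P3] Q1=[P2,P4] Q2=[]
t=9-11: P1@Q0 runs 2, rem=11, I/O yield, promote→Q0. Q0=[P3,P1] Q1=[P2,P4] Q2=[]
t=11-12: P3@Q0 runs 1, rem=7, I/O yield, promote→Q0. Q0=[P1,P3] Q1=[P2,P4] Q2=[]
t=12-14: P1@Q0 runs 2, rem=9, I/O yield, promote→Q0. Q0=[P3,P1] Q1=[P2,P4] Q2=[]
t=14-15: P3@Q0 runs 1, rem=6, I/O yield, promote→Q0. Q0=[P1,P3] Q1=[P2,P4] Q2=[]
t=15-17: P1@Q0 runs 2, rem=7, I/O yield, promote→Q0. Q0=[P3,P1] Q1=[P2,P4] Q2=[]
t=17-18: P3@Q0 runs 1, rem=5, I/O yield, promote→Q0. Q0=[P1,P3] Q1=[P2,P4] Q2=[]
t=18-20: P1@Q0 runs 2, rem=5, I/O yield, promote→Q0. Q0=[P3,P1] Q1=[P2,P4] Q2=[]
t=20-21: P3@Q0 runs 1, rem=4, I/O yield, promote→Q0. Q0=[P1,P3] Q1=[P2,P4] Q2=[]
t=21-23: P1@Q0 runs 2, rem=3, I/O yield, promote→Q0. Q0=[P3,P1] Q1=[P2,P4] Q2=[]
t=23-24: P3@Q0 runs 1, rem=3, I/O yield, promote→Q0. Q0=[P1,P3] Q1=[P2,P4] Q2=[]
t=24-26: P1@Q0 runs 2, rem=1, I/O yield, promote→Q0. Q0=[P3,P1] Q1=[P2,P4] Q2=[]
t=26-27: P3@Q0 runs 1, rem=2, I/O yield, promote→Q0. Q0=[P1,P3] Q1=[P2,P4] Q2=[]
t=27-28: P1@Q0 runs 1, rem=0, completes. Q0=[P3] Q1=[P2,P4] Q2=[]
t=28-29: P3@Q0 runs 1, rem=1, I/O yield, promote→Q0. Q0=[P3] Q1=[P2,P4] Q2=[]
t=29-30: P3@Q0 runs 1, rem=0, completes. Q0=[] Q1=[P2,P4] Q2=[]
t=30-36: P2@Q1 runs 6, rem=0, completes. Q0=[] Q1=[P4] Q2=[]
t=36-42: P4@Q1 runs 6, rem=4, quantum used, demote→Q2. Q0=[] Q1=[] Q2=[P4]
t=42-46: P4@Q2 runs 4, rem=0, completes. Q0=[] Q1=[] Q2=[]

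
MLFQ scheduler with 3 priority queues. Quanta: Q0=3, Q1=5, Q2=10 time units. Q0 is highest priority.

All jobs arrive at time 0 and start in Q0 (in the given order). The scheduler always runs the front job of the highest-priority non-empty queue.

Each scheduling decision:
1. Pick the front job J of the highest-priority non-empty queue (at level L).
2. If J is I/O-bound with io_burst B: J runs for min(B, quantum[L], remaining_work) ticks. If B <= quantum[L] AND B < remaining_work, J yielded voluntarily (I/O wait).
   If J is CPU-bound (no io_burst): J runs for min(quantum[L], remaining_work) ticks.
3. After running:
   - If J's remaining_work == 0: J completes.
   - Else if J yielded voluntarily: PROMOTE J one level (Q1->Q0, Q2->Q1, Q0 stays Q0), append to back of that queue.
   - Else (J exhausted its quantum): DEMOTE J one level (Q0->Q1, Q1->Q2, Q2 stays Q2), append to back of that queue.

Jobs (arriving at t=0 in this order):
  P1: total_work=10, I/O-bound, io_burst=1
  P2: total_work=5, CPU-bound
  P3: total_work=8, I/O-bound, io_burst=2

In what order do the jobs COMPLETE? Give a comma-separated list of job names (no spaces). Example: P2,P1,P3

Answer: P3,P1,P2

Derivation:
t=0-1: P1@Q0 runs 1, rem=9, I/O yield, promote→Q0. Q0=[P2,P3,P1] Q1=[] Q2=[]
t=1-4: P2@Q0 runs 3, rem=2, quantum used, demote→Q1. Q0=[P3,P1] Q1=[P2] Q2=[]
t=4-6: P3@Q0 runs 2, rem=6, I/O yield, promote→Q0. Q0=[P1,P3] Q1=[P2] Q2=[]
t=6-7: P1@Q0 runs 1, rem=8, I/O yield, promote→Q0. Q0=[P3,P1] Q1=[P2] Q2=[]
t=7-9: P3@Q0 runs 2, rem=4, I/O yield, promote→Q0. Q0=[P1,P3] Q1=[P2] Q2=[]
t=9-10: P1@Q0 runs 1, rem=7, I/O yield, promote→Q0. Q0=[P3,P1] Q1=[P2] Q2=[]
t=10-12: P3@Q0 runs 2, rem=2, I/O yield, promote→Q0. Q0=[P1,P3] Q1=[P2] Q2=[]
t=12-13: P1@Q0 runs 1, rem=6, I/O yield, promote→Q0. Q0=[P3,P1] Q1=[P2] Q2=[]
t=13-15: P3@Q0 runs 2, rem=0, completes. Q0=[P1] Q1=[P2] Q2=[]
t=15-16: P1@Q0 runs 1, rem=5, I/O yield, promote→Q0. Q0=[P1] Q1=[P2] Q2=[]
t=16-17: P1@Q0 runs 1, rem=4, I/O yield, promote→Q0. Q0=[P1] Q1=[P2] Q2=[]
t=17-18: P1@Q0 runs 1, rem=3, I/O yield, promote→Q0. Q0=[P1] Q1=[P2] Q2=[]
t=18-19: P1@Q0 runs 1, rem=2, I/O yield, promote→Q0. Q0=[P1] Q1=[P2] Q2=[]
t=19-20: P1@Q0 runs 1, rem=1, I/O yield, promote→Q0. Q0=[P1] Q1=[P2] Q2=[]
t=20-21: P1@Q0 runs 1, rem=0, completes. Q0=[] Q1=[P2] Q2=[]
t=21-23: P2@Q1 runs 2, rem=0, completes. Q0=[] Q1=[] Q2=[]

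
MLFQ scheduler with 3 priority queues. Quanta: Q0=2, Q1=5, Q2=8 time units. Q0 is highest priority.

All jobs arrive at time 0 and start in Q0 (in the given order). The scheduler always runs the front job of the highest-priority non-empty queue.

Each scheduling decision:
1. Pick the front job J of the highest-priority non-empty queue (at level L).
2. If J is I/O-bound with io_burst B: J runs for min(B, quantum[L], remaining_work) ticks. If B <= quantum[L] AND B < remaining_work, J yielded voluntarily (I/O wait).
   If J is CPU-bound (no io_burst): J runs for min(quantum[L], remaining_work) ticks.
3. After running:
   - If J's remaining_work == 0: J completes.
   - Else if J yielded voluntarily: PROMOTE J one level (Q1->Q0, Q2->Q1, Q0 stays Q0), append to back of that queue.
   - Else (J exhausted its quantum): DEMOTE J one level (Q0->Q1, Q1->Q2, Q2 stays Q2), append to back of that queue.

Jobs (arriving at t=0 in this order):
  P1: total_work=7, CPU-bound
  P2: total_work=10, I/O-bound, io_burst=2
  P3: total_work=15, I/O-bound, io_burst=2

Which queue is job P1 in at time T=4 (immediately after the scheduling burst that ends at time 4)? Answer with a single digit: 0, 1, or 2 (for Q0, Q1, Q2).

Answer: 1

Derivation:
t=0-2: P1@Q0 runs 2, rem=5, quantum used, demote→Q1. Q0=[P2,P3] Q1=[P1] Q2=[]
t=2-4: P2@Q0 runs 2, rem=8, I/O yield, promote→Q0. Q0=[P3,P2] Q1=[P1] Q2=[]
t=4-6: P3@Q0 runs 2, rem=13, I/O yield, promote→Q0. Q0=[P2,P3] Q1=[P1] Q2=[]
t=6-8: P2@Q0 runs 2, rem=6, I/O yield, promote→Q0. Q0=[P3,P2] Q1=[P1] Q2=[]
t=8-10: P3@Q0 runs 2, rem=11, I/O yield, promote→Q0. Q0=[P2,P3] Q1=[P1] Q2=[]
t=10-12: P2@Q0 runs 2, rem=4, I/O yield, promote→Q0. Q0=[P3,P2] Q1=[P1] Q2=[]
t=12-14: P3@Q0 runs 2, rem=9, I/O yield, promote→Q0. Q0=[P2,P3] Q1=[P1] Q2=[]
t=14-16: P2@Q0 runs 2, rem=2, I/O yield, promote→Q0. Q0=[P3,P2] Q1=[P1] Q2=[]
t=16-18: P3@Q0 runs 2, rem=7, I/O yield, promote→Q0. Q0=[P2,P3] Q1=[P1] Q2=[]
t=18-20: P2@Q0 runs 2, rem=0, completes. Q0=[P3] Q1=[P1] Q2=[]
t=20-22: P3@Q0 runs 2, rem=5, I/O yield, promote→Q0. Q0=[P3] Q1=[P1] Q2=[]
t=22-24: P3@Q0 runs 2, rem=3, I/O yield, promote→Q0. Q0=[P3] Q1=[P1] Q2=[]
t=24-26: P3@Q0 runs 2, rem=1, I/O yield, promote→Q0. Q0=[P3] Q1=[P1] Q2=[]
t=26-27: P3@Q0 runs 1, rem=0, completes. Q0=[] Q1=[P1] Q2=[]
t=27-32: P1@Q1 runs 5, rem=0, completes. Q0=[] Q1=[] Q2=[]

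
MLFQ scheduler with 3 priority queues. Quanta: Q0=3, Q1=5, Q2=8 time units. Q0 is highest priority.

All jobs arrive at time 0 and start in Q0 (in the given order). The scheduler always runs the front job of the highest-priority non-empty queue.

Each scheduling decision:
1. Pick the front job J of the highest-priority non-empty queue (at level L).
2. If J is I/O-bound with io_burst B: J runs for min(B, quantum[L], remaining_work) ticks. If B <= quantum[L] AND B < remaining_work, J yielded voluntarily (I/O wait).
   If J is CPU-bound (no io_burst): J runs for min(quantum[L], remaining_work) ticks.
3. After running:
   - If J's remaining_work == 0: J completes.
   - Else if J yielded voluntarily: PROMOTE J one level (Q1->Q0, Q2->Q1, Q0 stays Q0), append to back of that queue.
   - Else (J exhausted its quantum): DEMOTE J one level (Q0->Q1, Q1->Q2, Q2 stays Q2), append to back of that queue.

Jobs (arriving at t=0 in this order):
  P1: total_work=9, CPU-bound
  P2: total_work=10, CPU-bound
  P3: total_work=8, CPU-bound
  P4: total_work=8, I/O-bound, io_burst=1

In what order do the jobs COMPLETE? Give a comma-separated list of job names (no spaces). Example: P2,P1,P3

Answer: P4,P3,P1,P2

Derivation:
t=0-3: P1@Q0 runs 3, rem=6, quantum used, demote→Q1. Q0=[P2,P3,P4] Q1=[P1] Q2=[]
t=3-6: P2@Q0 runs 3, rem=7, quantum used, demote→Q1. Q0=[P3,P4] Q1=[P1,P2] Q2=[]
t=6-9: P3@Q0 runs 3, rem=5, quantum used, demote→Q1. Q0=[P4] Q1=[P1,P2,P3] Q2=[]
t=9-10: P4@Q0 runs 1, rem=7, I/O yield, promote→Q0. Q0=[P4] Q1=[P1,P2,P3] Q2=[]
t=10-11: P4@Q0 runs 1, rem=6, I/O yield, promote→Q0. Q0=[P4] Q1=[P1,P2,P3] Q2=[]
t=11-12: P4@Q0 runs 1, rem=5, I/O yield, promote→Q0. Q0=[P4] Q1=[P1,P2,P3] Q2=[]
t=12-13: P4@Q0 runs 1, rem=4, I/O yield, promote→Q0. Q0=[P4] Q1=[P1,P2,P3] Q2=[]
t=13-14: P4@Q0 runs 1, rem=3, I/O yield, promote→Q0. Q0=[P4] Q1=[P1,P2,P3] Q2=[]
t=14-15: P4@Q0 runs 1, rem=2, I/O yield, promote→Q0. Q0=[P4] Q1=[P1,P2,P3] Q2=[]
t=15-16: P4@Q0 runs 1, rem=1, I/O yield, promote→Q0. Q0=[P4] Q1=[P1,P2,P3] Q2=[]
t=16-17: P4@Q0 runs 1, rem=0, completes. Q0=[] Q1=[P1,P2,P3] Q2=[]
t=17-22: P1@Q1 runs 5, rem=1, quantum used, demote→Q2. Q0=[] Q1=[P2,P3] Q2=[P1]
t=22-27: P2@Q1 runs 5, rem=2, quantum used, demote→Q2. Q0=[] Q1=[P3] Q2=[P1,P2]
t=27-32: P3@Q1 runs 5, rem=0, completes. Q0=[] Q1=[] Q2=[P1,P2]
t=32-33: P1@Q2 runs 1, rem=0, completes. Q0=[] Q1=[] Q2=[P2]
t=33-35: P2@Q2 runs 2, rem=0, completes. Q0=[] Q1=[] Q2=[]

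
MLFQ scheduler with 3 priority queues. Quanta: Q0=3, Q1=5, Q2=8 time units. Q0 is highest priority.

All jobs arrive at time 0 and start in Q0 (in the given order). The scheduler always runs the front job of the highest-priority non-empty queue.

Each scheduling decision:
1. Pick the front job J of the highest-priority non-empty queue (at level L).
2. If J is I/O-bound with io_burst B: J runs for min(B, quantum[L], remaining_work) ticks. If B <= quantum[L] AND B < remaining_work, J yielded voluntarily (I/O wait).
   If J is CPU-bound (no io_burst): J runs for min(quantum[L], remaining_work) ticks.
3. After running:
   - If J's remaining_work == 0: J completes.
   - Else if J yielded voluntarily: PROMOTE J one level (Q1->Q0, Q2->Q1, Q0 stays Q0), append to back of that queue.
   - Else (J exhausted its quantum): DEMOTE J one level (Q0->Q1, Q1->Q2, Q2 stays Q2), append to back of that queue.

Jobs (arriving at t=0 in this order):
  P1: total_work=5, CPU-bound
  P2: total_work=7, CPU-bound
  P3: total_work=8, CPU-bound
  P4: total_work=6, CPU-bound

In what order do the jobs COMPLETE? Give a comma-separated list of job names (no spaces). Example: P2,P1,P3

Answer: P1,P2,P3,P4

Derivation:
t=0-3: P1@Q0 runs 3, rem=2, quantum used, demote→Q1. Q0=[P2,P3,P4] Q1=[P1] Q2=[]
t=3-6: P2@Q0 runs 3, rem=4, quantum used, demote→Q1. Q0=[P3,P4] Q1=[P1,P2] Q2=[]
t=6-9: P3@Q0 runs 3, rem=5, quantum used, demote→Q1. Q0=[P4] Q1=[P1,P2,P3] Q2=[]
t=9-12: P4@Q0 runs 3, rem=3, quantum used, demote→Q1. Q0=[] Q1=[P1,P2,P3,P4] Q2=[]
t=12-14: P1@Q1 runs 2, rem=0, completes. Q0=[] Q1=[P2,P3,P4] Q2=[]
t=14-18: P2@Q1 runs 4, rem=0, completes. Q0=[] Q1=[P3,P4] Q2=[]
t=18-23: P3@Q1 runs 5, rem=0, completes. Q0=[] Q1=[P4] Q2=[]
t=23-26: P4@Q1 runs 3, rem=0, completes. Q0=[] Q1=[] Q2=[]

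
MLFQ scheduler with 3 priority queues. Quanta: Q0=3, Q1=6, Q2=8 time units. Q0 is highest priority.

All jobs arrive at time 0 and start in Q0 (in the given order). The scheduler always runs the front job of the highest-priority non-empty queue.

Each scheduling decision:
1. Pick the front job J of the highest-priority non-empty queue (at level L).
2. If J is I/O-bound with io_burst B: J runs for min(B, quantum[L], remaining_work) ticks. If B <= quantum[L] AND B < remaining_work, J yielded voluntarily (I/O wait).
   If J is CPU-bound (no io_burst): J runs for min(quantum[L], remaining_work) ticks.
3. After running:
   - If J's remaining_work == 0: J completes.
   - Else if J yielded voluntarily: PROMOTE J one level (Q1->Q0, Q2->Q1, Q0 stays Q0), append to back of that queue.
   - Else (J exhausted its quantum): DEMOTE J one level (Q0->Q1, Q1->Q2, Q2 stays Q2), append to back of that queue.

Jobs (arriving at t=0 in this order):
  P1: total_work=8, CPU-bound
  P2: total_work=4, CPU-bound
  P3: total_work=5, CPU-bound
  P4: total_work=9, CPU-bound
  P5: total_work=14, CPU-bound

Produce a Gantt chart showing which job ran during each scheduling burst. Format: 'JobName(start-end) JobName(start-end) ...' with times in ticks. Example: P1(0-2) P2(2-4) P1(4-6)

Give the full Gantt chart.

Answer: P1(0-3) P2(3-6) P3(6-9) P4(9-12) P5(12-15) P1(15-20) P2(20-21) P3(21-23) P4(23-29) P5(29-35) P5(35-40)

Derivation:
t=0-3: P1@Q0 runs 3, rem=5, quantum used, demote→Q1. Q0=[P2,P3,P4,P5] Q1=[P1] Q2=[]
t=3-6: P2@Q0 runs 3, rem=1, quantum used, demote→Q1. Q0=[P3,P4,P5] Q1=[P1,P2] Q2=[]
t=6-9: P3@Q0 runs 3, rem=2, quantum used, demote→Q1. Q0=[P4,P5] Q1=[P1,P2,P3] Q2=[]
t=9-12: P4@Q0 runs 3, rem=6, quantum used, demote→Q1. Q0=[P5] Q1=[P1,P2,P3,P4] Q2=[]
t=12-15: P5@Q0 runs 3, rem=11, quantum used, demote→Q1. Q0=[] Q1=[P1,P2,P3,P4,P5] Q2=[]
t=15-20: P1@Q1 runs 5, rem=0, completes. Q0=[] Q1=[P2,P3,P4,P5] Q2=[]
t=20-21: P2@Q1 runs 1, rem=0, completes. Q0=[] Q1=[P3,P4,P5] Q2=[]
t=21-23: P3@Q1 runs 2, rem=0, completes. Q0=[] Q1=[P4,P5] Q2=[]
t=23-29: P4@Q1 runs 6, rem=0, completes. Q0=[] Q1=[P5] Q2=[]
t=29-35: P5@Q1 runs 6, rem=5, quantum used, demote→Q2. Q0=[] Q1=[] Q2=[P5]
t=35-40: P5@Q2 runs 5, rem=0, completes. Q0=[] Q1=[] Q2=[]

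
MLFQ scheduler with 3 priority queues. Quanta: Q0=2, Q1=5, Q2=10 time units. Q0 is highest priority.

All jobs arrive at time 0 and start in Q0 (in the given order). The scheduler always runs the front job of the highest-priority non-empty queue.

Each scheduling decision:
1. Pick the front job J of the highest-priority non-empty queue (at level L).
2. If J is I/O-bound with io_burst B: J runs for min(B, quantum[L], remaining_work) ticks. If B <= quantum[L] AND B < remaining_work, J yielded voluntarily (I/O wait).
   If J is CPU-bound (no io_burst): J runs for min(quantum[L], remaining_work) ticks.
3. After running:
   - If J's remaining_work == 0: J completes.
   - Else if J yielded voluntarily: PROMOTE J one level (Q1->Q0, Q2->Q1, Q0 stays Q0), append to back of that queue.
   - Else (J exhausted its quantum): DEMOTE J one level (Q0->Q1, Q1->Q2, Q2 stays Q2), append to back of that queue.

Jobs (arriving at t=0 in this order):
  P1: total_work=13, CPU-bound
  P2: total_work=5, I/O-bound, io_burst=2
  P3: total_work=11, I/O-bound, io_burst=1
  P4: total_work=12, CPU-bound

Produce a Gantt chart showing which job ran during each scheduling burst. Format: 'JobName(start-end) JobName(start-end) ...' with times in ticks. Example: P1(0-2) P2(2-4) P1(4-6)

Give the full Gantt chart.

Answer: P1(0-2) P2(2-4) P3(4-5) P4(5-7) P2(7-9) P3(9-10) P2(10-11) P3(11-12) P3(12-13) P3(13-14) P3(14-15) P3(15-16) P3(16-17) P3(17-18) P3(18-19) P3(19-20) P1(20-25) P4(25-30) P1(30-36) P4(36-41)

Derivation:
t=0-2: P1@Q0 runs 2, rem=11, quantum used, demote→Q1. Q0=[P2,P3,P4] Q1=[P1] Q2=[]
t=2-4: P2@Q0 runs 2, rem=3, I/O yield, promote→Q0. Q0=[P3,P4,P2] Q1=[P1] Q2=[]
t=4-5: P3@Q0 runs 1, rem=10, I/O yield, promote→Q0. Q0=[P4,P2,P3] Q1=[P1] Q2=[]
t=5-7: P4@Q0 runs 2, rem=10, quantum used, demote→Q1. Q0=[P2,P3] Q1=[P1,P4] Q2=[]
t=7-9: P2@Q0 runs 2, rem=1, I/O yield, promote→Q0. Q0=[P3,P2] Q1=[P1,P4] Q2=[]
t=9-10: P3@Q0 runs 1, rem=9, I/O yield, promote→Q0. Q0=[P2,P3] Q1=[P1,P4] Q2=[]
t=10-11: P2@Q0 runs 1, rem=0, completes. Q0=[P3] Q1=[P1,P4] Q2=[]
t=11-12: P3@Q0 runs 1, rem=8, I/O yield, promote→Q0. Q0=[P3] Q1=[P1,P4] Q2=[]
t=12-13: P3@Q0 runs 1, rem=7, I/O yield, promote→Q0. Q0=[P3] Q1=[P1,P4] Q2=[]
t=13-14: P3@Q0 runs 1, rem=6, I/O yield, promote→Q0. Q0=[P3] Q1=[P1,P4] Q2=[]
t=14-15: P3@Q0 runs 1, rem=5, I/O yield, promote→Q0. Q0=[P3] Q1=[P1,P4] Q2=[]
t=15-16: P3@Q0 runs 1, rem=4, I/O yield, promote→Q0. Q0=[P3] Q1=[P1,P4] Q2=[]
t=16-17: P3@Q0 runs 1, rem=3, I/O yield, promote→Q0. Q0=[P3] Q1=[P1,P4] Q2=[]
t=17-18: P3@Q0 runs 1, rem=2, I/O yield, promote→Q0. Q0=[P3] Q1=[P1,P4] Q2=[]
t=18-19: P3@Q0 runs 1, rem=1, I/O yield, promote→Q0. Q0=[P3] Q1=[P1,P4] Q2=[]
t=19-20: P3@Q0 runs 1, rem=0, completes. Q0=[] Q1=[P1,P4] Q2=[]
t=20-25: P1@Q1 runs 5, rem=6, quantum used, demote→Q2. Q0=[] Q1=[P4] Q2=[P1]
t=25-30: P4@Q1 runs 5, rem=5, quantum used, demote→Q2. Q0=[] Q1=[] Q2=[P1,P4]
t=30-36: P1@Q2 runs 6, rem=0, completes. Q0=[] Q1=[] Q2=[P4]
t=36-41: P4@Q2 runs 5, rem=0, completes. Q0=[] Q1=[] Q2=[]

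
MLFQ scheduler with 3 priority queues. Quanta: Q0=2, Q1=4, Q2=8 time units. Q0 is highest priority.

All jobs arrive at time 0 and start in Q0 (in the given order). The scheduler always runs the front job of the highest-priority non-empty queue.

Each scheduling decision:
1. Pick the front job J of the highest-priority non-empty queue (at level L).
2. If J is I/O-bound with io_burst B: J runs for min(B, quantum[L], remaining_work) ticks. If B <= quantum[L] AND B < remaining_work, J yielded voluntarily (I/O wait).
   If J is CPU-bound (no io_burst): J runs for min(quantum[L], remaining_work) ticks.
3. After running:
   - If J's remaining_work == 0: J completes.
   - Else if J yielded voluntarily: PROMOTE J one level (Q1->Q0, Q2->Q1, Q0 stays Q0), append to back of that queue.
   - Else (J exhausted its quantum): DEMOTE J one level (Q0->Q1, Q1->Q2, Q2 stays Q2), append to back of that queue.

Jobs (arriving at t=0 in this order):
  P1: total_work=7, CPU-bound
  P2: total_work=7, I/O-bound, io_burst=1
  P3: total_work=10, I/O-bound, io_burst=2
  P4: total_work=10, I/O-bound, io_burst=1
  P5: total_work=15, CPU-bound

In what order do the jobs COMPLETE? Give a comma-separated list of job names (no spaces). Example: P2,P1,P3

Answer: P3,P2,P4,P1,P5

Derivation:
t=0-2: P1@Q0 runs 2, rem=5, quantum used, demote→Q1. Q0=[P2,P3,P4,P5] Q1=[P1] Q2=[]
t=2-3: P2@Q0 runs 1, rem=6, I/O yield, promote→Q0. Q0=[P3,P4,P5,P2] Q1=[P1] Q2=[]
t=3-5: P3@Q0 runs 2, rem=8, I/O yield, promote→Q0. Q0=[P4,P5,P2,P3] Q1=[P1] Q2=[]
t=5-6: P4@Q0 runs 1, rem=9, I/O yield, promote→Q0. Q0=[P5,P2,P3,P4] Q1=[P1] Q2=[]
t=6-8: P5@Q0 runs 2, rem=13, quantum used, demote→Q1. Q0=[P2,P3,P4] Q1=[P1,P5] Q2=[]
t=8-9: P2@Q0 runs 1, rem=5, I/O yield, promote→Q0. Q0=[P3,P4,P2] Q1=[P1,P5] Q2=[]
t=9-11: P3@Q0 runs 2, rem=6, I/O yield, promote→Q0. Q0=[P4,P2,P3] Q1=[P1,P5] Q2=[]
t=11-12: P4@Q0 runs 1, rem=8, I/O yield, promote→Q0. Q0=[P2,P3,P4] Q1=[P1,P5] Q2=[]
t=12-13: P2@Q0 runs 1, rem=4, I/O yield, promote→Q0. Q0=[P3,P4,P2] Q1=[P1,P5] Q2=[]
t=13-15: P3@Q0 runs 2, rem=4, I/O yield, promote→Q0. Q0=[P4,P2,P3] Q1=[P1,P5] Q2=[]
t=15-16: P4@Q0 runs 1, rem=7, I/O yield, promote→Q0. Q0=[P2,P3,P4] Q1=[P1,P5] Q2=[]
t=16-17: P2@Q0 runs 1, rem=3, I/O yield, promote→Q0. Q0=[P3,P4,P2] Q1=[P1,P5] Q2=[]
t=17-19: P3@Q0 runs 2, rem=2, I/O yield, promote→Q0. Q0=[P4,P2,P3] Q1=[P1,P5] Q2=[]
t=19-20: P4@Q0 runs 1, rem=6, I/O yield, promote→Q0. Q0=[P2,P3,P4] Q1=[P1,P5] Q2=[]
t=20-21: P2@Q0 runs 1, rem=2, I/O yield, promote→Q0. Q0=[P3,P4,P2] Q1=[P1,P5] Q2=[]
t=21-23: P3@Q0 runs 2, rem=0, completes. Q0=[P4,P2] Q1=[P1,P5] Q2=[]
t=23-24: P4@Q0 runs 1, rem=5, I/O yield, promote→Q0. Q0=[P2,P4] Q1=[P1,P5] Q2=[]
t=24-25: P2@Q0 runs 1, rem=1, I/O yield, promote→Q0. Q0=[P4,P2] Q1=[P1,P5] Q2=[]
t=25-26: P4@Q0 runs 1, rem=4, I/O yield, promote→Q0. Q0=[P2,P4] Q1=[P1,P5] Q2=[]
t=26-27: P2@Q0 runs 1, rem=0, completes. Q0=[P4] Q1=[P1,P5] Q2=[]
t=27-28: P4@Q0 runs 1, rem=3, I/O yield, promote→Q0. Q0=[P4] Q1=[P1,P5] Q2=[]
t=28-29: P4@Q0 runs 1, rem=2, I/O yield, promote→Q0. Q0=[P4] Q1=[P1,P5] Q2=[]
t=29-30: P4@Q0 runs 1, rem=1, I/O yield, promote→Q0. Q0=[P4] Q1=[P1,P5] Q2=[]
t=30-31: P4@Q0 runs 1, rem=0, completes. Q0=[] Q1=[P1,P5] Q2=[]
t=31-35: P1@Q1 runs 4, rem=1, quantum used, demote→Q2. Q0=[] Q1=[P5] Q2=[P1]
t=35-39: P5@Q1 runs 4, rem=9, quantum used, demote→Q2. Q0=[] Q1=[] Q2=[P1,P5]
t=39-40: P1@Q2 runs 1, rem=0, completes. Q0=[] Q1=[] Q2=[P5]
t=40-48: P5@Q2 runs 8, rem=1, quantum used, demote→Q2. Q0=[] Q1=[] Q2=[P5]
t=48-49: P5@Q2 runs 1, rem=0, completes. Q0=[] Q1=[] Q2=[]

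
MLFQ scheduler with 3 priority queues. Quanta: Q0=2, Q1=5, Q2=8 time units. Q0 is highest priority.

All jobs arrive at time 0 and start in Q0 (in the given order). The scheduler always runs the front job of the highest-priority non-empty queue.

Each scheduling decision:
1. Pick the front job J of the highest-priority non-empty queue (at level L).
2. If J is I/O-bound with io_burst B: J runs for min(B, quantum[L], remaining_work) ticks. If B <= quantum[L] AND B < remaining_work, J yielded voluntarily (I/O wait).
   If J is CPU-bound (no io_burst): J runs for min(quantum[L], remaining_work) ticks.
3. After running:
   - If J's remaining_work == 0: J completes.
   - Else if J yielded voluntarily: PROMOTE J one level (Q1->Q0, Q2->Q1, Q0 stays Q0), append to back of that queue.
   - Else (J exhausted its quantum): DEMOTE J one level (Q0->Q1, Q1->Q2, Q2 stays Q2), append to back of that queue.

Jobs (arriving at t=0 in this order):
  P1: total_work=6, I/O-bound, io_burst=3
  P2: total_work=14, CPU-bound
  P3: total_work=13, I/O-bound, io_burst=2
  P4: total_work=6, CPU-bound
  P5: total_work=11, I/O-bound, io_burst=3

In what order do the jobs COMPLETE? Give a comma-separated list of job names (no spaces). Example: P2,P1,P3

t=0-2: P1@Q0 runs 2, rem=4, quantum used, demote→Q1. Q0=[P2,P3,P4,P5] Q1=[P1] Q2=[]
t=2-4: P2@Q0 runs 2, rem=12, quantum used, demote→Q1. Q0=[P3,P4,P5] Q1=[P1,P2] Q2=[]
t=4-6: P3@Q0 runs 2, rem=11, I/O yield, promote→Q0. Q0=[P4,P5,P3] Q1=[P1,P2] Q2=[]
t=6-8: P4@Q0 runs 2, rem=4, quantum used, demote→Q1. Q0=[P5,P3] Q1=[P1,P2,P4] Q2=[]
t=8-10: P5@Q0 runs 2, rem=9, quantum used, demote→Q1. Q0=[P3] Q1=[P1,P2,P4,P5] Q2=[]
t=10-12: P3@Q0 runs 2, rem=9, I/O yield, promote→Q0. Q0=[P3] Q1=[P1,P2,P4,P5] Q2=[]
t=12-14: P3@Q0 runs 2, rem=7, I/O yield, promote→Q0. Q0=[P3] Q1=[P1,P2,P4,P5] Q2=[]
t=14-16: P3@Q0 runs 2, rem=5, I/O yield, promote→Q0. Q0=[P3] Q1=[P1,P2,P4,P5] Q2=[]
t=16-18: P3@Q0 runs 2, rem=3, I/O yield, promote→Q0. Q0=[P3] Q1=[P1,P2,P4,P5] Q2=[]
t=18-20: P3@Q0 runs 2, rem=1, I/O yield, promote→Q0. Q0=[P3] Q1=[P1,P2,P4,P5] Q2=[]
t=20-21: P3@Q0 runs 1, rem=0, completes. Q0=[] Q1=[P1,P2,P4,P5] Q2=[]
t=21-24: P1@Q1 runs 3, rem=1, I/O yield, promote→Q0. Q0=[P1] Q1=[P2,P4,P5] Q2=[]
t=24-25: P1@Q0 runs 1, rem=0, completes. Q0=[] Q1=[P2,P4,P5] Q2=[]
t=25-30: P2@Q1 runs 5, rem=7, quantum used, demote→Q2. Q0=[] Q1=[P4,P5] Q2=[P2]
t=30-34: P4@Q1 runs 4, rem=0, completes. Q0=[] Q1=[P5] Q2=[P2]
t=34-37: P5@Q1 runs 3, rem=6, I/O yield, promote→Q0. Q0=[P5] Q1=[] Q2=[P2]
t=37-39: P5@Q0 runs 2, rem=4, quantum used, demote→Q1. Q0=[] Q1=[P5] Q2=[P2]
t=39-42: P5@Q1 runs 3, rem=1, I/O yield, promote→Q0. Q0=[P5] Q1=[] Q2=[P2]
t=42-43: P5@Q0 runs 1, rem=0, completes. Q0=[] Q1=[] Q2=[P2]
t=43-50: P2@Q2 runs 7, rem=0, completes. Q0=[] Q1=[] Q2=[]

Answer: P3,P1,P4,P5,P2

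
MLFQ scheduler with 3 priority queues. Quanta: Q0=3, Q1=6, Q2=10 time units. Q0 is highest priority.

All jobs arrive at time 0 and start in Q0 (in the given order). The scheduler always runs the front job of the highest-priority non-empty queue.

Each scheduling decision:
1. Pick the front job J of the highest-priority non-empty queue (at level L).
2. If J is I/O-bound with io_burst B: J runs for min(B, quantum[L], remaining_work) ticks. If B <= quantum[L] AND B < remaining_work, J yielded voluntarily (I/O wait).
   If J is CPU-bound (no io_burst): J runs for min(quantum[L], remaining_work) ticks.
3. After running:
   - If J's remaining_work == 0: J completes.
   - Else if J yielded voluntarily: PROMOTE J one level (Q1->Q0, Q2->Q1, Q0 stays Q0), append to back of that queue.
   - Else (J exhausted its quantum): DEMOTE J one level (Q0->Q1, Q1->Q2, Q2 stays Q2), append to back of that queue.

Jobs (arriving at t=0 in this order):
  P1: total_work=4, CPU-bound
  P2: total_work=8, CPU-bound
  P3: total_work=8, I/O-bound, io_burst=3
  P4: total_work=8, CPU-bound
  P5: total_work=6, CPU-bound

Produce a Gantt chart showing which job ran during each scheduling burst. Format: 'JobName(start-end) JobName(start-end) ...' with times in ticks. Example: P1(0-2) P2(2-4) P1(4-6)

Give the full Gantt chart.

Answer: P1(0-3) P2(3-6) P3(6-9) P4(9-12) P5(12-15) P3(15-18) P3(18-20) P1(20-21) P2(21-26) P4(26-31) P5(31-34)

Derivation:
t=0-3: P1@Q0 runs 3, rem=1, quantum used, demote→Q1. Q0=[P2,P3,P4,P5] Q1=[P1] Q2=[]
t=3-6: P2@Q0 runs 3, rem=5, quantum used, demote→Q1. Q0=[P3,P4,P5] Q1=[P1,P2] Q2=[]
t=6-9: P3@Q0 runs 3, rem=5, I/O yield, promote→Q0. Q0=[P4,P5,P3] Q1=[P1,P2] Q2=[]
t=9-12: P4@Q0 runs 3, rem=5, quantum used, demote→Q1. Q0=[P5,P3] Q1=[P1,P2,P4] Q2=[]
t=12-15: P5@Q0 runs 3, rem=3, quantum used, demote→Q1. Q0=[P3] Q1=[P1,P2,P4,P5] Q2=[]
t=15-18: P3@Q0 runs 3, rem=2, I/O yield, promote→Q0. Q0=[P3] Q1=[P1,P2,P4,P5] Q2=[]
t=18-20: P3@Q0 runs 2, rem=0, completes. Q0=[] Q1=[P1,P2,P4,P5] Q2=[]
t=20-21: P1@Q1 runs 1, rem=0, completes. Q0=[] Q1=[P2,P4,P5] Q2=[]
t=21-26: P2@Q1 runs 5, rem=0, completes. Q0=[] Q1=[P4,P5] Q2=[]
t=26-31: P4@Q1 runs 5, rem=0, completes. Q0=[] Q1=[P5] Q2=[]
t=31-34: P5@Q1 runs 3, rem=0, completes. Q0=[] Q1=[] Q2=[]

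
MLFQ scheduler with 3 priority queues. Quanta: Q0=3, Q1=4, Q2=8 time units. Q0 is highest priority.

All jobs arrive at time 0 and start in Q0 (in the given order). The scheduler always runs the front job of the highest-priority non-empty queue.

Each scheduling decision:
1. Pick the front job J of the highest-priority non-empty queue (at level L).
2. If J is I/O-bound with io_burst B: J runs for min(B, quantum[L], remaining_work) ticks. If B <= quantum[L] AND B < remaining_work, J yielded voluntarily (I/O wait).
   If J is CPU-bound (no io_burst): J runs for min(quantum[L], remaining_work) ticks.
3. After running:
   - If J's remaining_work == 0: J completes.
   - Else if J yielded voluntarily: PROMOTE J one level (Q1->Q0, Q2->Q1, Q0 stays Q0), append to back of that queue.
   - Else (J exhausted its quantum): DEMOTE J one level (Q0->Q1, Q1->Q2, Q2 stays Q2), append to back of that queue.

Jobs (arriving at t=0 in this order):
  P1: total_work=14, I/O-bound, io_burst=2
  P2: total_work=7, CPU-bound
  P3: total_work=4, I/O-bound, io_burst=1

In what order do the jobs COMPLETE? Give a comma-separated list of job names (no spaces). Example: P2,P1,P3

t=0-2: P1@Q0 runs 2, rem=12, I/O yield, promote→Q0. Q0=[P2,P3,P1] Q1=[] Q2=[]
t=2-5: P2@Q0 runs 3, rem=4, quantum used, demote→Q1. Q0=[P3,P1] Q1=[P2] Q2=[]
t=5-6: P3@Q0 runs 1, rem=3, I/O yield, promote→Q0. Q0=[P1,P3] Q1=[P2] Q2=[]
t=6-8: P1@Q0 runs 2, rem=10, I/O yield, promote→Q0. Q0=[P3,P1] Q1=[P2] Q2=[]
t=8-9: P3@Q0 runs 1, rem=2, I/O yield, promote→Q0. Q0=[P1,P3] Q1=[P2] Q2=[]
t=9-11: P1@Q0 runs 2, rem=8, I/O yield, promote→Q0. Q0=[P3,P1] Q1=[P2] Q2=[]
t=11-12: P3@Q0 runs 1, rem=1, I/O yield, promote→Q0. Q0=[P1,P3] Q1=[P2] Q2=[]
t=12-14: P1@Q0 runs 2, rem=6, I/O yield, promote→Q0. Q0=[P3,P1] Q1=[P2] Q2=[]
t=14-15: P3@Q0 runs 1, rem=0, completes. Q0=[P1] Q1=[P2] Q2=[]
t=15-17: P1@Q0 runs 2, rem=4, I/O yield, promote→Q0. Q0=[P1] Q1=[P2] Q2=[]
t=17-19: P1@Q0 runs 2, rem=2, I/O yield, promote→Q0. Q0=[P1] Q1=[P2] Q2=[]
t=19-21: P1@Q0 runs 2, rem=0, completes. Q0=[] Q1=[P2] Q2=[]
t=21-25: P2@Q1 runs 4, rem=0, completes. Q0=[] Q1=[] Q2=[]

Answer: P3,P1,P2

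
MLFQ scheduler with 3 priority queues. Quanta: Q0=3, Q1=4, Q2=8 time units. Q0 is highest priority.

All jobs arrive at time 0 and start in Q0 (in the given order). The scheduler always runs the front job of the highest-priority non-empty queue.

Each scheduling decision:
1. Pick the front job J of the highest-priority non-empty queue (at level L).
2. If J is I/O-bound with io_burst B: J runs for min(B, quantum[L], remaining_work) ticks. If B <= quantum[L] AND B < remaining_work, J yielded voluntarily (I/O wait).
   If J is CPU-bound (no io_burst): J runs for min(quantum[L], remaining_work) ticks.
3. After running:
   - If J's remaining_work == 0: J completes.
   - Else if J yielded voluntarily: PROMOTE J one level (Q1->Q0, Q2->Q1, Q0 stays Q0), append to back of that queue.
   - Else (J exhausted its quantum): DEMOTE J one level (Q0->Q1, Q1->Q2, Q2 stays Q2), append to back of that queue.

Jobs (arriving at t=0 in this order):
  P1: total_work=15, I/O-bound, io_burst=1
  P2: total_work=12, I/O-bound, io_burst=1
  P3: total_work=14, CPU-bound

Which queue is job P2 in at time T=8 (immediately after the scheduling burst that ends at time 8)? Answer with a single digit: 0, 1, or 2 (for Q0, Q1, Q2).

Answer: 0

Derivation:
t=0-1: P1@Q0 runs 1, rem=14, I/O yield, promote→Q0. Q0=[P2,P3,P1] Q1=[] Q2=[]
t=1-2: P2@Q0 runs 1, rem=11, I/O yield, promote→Q0. Q0=[P3,P1,P2] Q1=[] Q2=[]
t=2-5: P3@Q0 runs 3, rem=11, quantum used, demote→Q1. Q0=[P1,P2] Q1=[P3] Q2=[]
t=5-6: P1@Q0 runs 1, rem=13, I/O yield, promote→Q0. Q0=[P2,P1] Q1=[P3] Q2=[]
t=6-7: P2@Q0 runs 1, rem=10, I/O yield, promote→Q0. Q0=[P1,P2] Q1=[P3] Q2=[]
t=7-8: P1@Q0 runs 1, rem=12, I/O yield, promote→Q0. Q0=[P2,P1] Q1=[P3] Q2=[]
t=8-9: P2@Q0 runs 1, rem=9, I/O yield, promote→Q0. Q0=[P1,P2] Q1=[P3] Q2=[]
t=9-10: P1@Q0 runs 1, rem=11, I/O yield, promote→Q0. Q0=[P2,P1] Q1=[P3] Q2=[]
t=10-11: P2@Q0 runs 1, rem=8, I/O yield, promote→Q0. Q0=[P1,P2] Q1=[P3] Q2=[]
t=11-12: P1@Q0 runs 1, rem=10, I/O yield, promote→Q0. Q0=[P2,P1] Q1=[P3] Q2=[]
t=12-13: P2@Q0 runs 1, rem=7, I/O yield, promote→Q0. Q0=[P1,P2] Q1=[P3] Q2=[]
t=13-14: P1@Q0 runs 1, rem=9, I/O yield, promote→Q0. Q0=[P2,P1] Q1=[P3] Q2=[]
t=14-15: P2@Q0 runs 1, rem=6, I/O yield, promote→Q0. Q0=[P1,P2] Q1=[P3] Q2=[]
t=15-16: P1@Q0 runs 1, rem=8, I/O yield, promote→Q0. Q0=[P2,P1] Q1=[P3] Q2=[]
t=16-17: P2@Q0 runs 1, rem=5, I/O yield, promote→Q0. Q0=[P1,P2] Q1=[P3] Q2=[]
t=17-18: P1@Q0 runs 1, rem=7, I/O yield, promote→Q0. Q0=[P2,P1] Q1=[P3] Q2=[]
t=18-19: P2@Q0 runs 1, rem=4, I/O yield, promote→Q0. Q0=[P1,P2] Q1=[P3] Q2=[]
t=19-20: P1@Q0 runs 1, rem=6, I/O yield, promote→Q0. Q0=[P2,P1] Q1=[P3] Q2=[]
t=20-21: P2@Q0 runs 1, rem=3, I/O yield, promote→Q0. Q0=[P1,P2] Q1=[P3] Q2=[]
t=21-22: P1@Q0 runs 1, rem=5, I/O yield, promote→Q0. Q0=[P2,P1] Q1=[P3] Q2=[]
t=22-23: P2@Q0 runs 1, rem=2, I/O yield, promote→Q0. Q0=[P1,P2] Q1=[P3] Q2=[]
t=23-24: P1@Q0 runs 1, rem=4, I/O yield, promote→Q0. Q0=[P2,P1] Q1=[P3] Q2=[]
t=24-25: P2@Q0 runs 1, rem=1, I/O yield, promote→Q0. Q0=[P1,P2] Q1=[P3] Q2=[]
t=25-26: P1@Q0 runs 1, rem=3, I/O yield, promote→Q0. Q0=[P2,P1] Q1=[P3] Q2=[]
t=26-27: P2@Q0 runs 1, rem=0, completes. Q0=[P1] Q1=[P3] Q2=[]
t=27-28: P1@Q0 runs 1, rem=2, I/O yield, promote→Q0. Q0=[P1] Q1=[P3] Q2=[]
t=28-29: P1@Q0 runs 1, rem=1, I/O yield, promote→Q0. Q0=[P1] Q1=[P3] Q2=[]
t=29-30: P1@Q0 runs 1, rem=0, completes. Q0=[] Q1=[P3] Q2=[]
t=30-34: P3@Q1 runs 4, rem=7, quantum used, demote→Q2. Q0=[] Q1=[] Q2=[P3]
t=34-41: P3@Q2 runs 7, rem=0, completes. Q0=[] Q1=[] Q2=[]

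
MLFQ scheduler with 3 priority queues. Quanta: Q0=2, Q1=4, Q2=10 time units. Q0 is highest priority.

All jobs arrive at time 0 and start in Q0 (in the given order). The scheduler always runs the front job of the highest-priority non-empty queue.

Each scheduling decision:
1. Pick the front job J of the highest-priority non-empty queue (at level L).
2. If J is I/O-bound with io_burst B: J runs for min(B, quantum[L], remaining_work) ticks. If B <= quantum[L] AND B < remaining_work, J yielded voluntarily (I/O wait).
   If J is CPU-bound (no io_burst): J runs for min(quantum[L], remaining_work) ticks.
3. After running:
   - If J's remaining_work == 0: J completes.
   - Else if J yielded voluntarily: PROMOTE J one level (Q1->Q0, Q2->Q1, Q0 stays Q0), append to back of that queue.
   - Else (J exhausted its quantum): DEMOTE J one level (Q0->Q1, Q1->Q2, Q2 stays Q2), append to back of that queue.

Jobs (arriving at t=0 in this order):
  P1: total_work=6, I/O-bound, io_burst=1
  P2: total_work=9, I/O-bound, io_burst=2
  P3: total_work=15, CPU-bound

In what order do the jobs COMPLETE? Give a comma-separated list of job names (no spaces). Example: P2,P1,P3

t=0-1: P1@Q0 runs 1, rem=5, I/O yield, promote→Q0. Q0=[P2,P3,P1] Q1=[] Q2=[]
t=1-3: P2@Q0 runs 2, rem=7, I/O yield, promote→Q0. Q0=[P3,P1,P2] Q1=[] Q2=[]
t=3-5: P3@Q0 runs 2, rem=13, quantum used, demote→Q1. Q0=[P1,P2] Q1=[P3] Q2=[]
t=5-6: P1@Q0 runs 1, rem=4, I/O yield, promote→Q0. Q0=[P2,P1] Q1=[P3] Q2=[]
t=6-8: P2@Q0 runs 2, rem=5, I/O yield, promote→Q0. Q0=[P1,P2] Q1=[P3] Q2=[]
t=8-9: P1@Q0 runs 1, rem=3, I/O yield, promote→Q0. Q0=[P2,P1] Q1=[P3] Q2=[]
t=9-11: P2@Q0 runs 2, rem=3, I/O yield, promote→Q0. Q0=[P1,P2] Q1=[P3] Q2=[]
t=11-12: P1@Q0 runs 1, rem=2, I/O yield, promote→Q0. Q0=[P2,P1] Q1=[P3] Q2=[]
t=12-14: P2@Q0 runs 2, rem=1, I/O yield, promote→Q0. Q0=[P1,P2] Q1=[P3] Q2=[]
t=14-15: P1@Q0 runs 1, rem=1, I/O yield, promote→Q0. Q0=[P2,P1] Q1=[P3] Q2=[]
t=15-16: P2@Q0 runs 1, rem=0, completes. Q0=[P1] Q1=[P3] Q2=[]
t=16-17: P1@Q0 runs 1, rem=0, completes. Q0=[] Q1=[P3] Q2=[]
t=17-21: P3@Q1 runs 4, rem=9, quantum used, demote→Q2. Q0=[] Q1=[] Q2=[P3]
t=21-30: P3@Q2 runs 9, rem=0, completes. Q0=[] Q1=[] Q2=[]

Answer: P2,P1,P3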